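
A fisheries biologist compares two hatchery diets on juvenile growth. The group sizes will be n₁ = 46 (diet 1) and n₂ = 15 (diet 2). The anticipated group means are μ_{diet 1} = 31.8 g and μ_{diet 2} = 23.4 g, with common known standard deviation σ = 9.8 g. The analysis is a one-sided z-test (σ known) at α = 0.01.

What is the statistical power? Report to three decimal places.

Power ≈ 0.711

Standardized effect: d = |μ_{diet 1} − μ_{diet 2}| / σ = |31.8 − 23.4| / 9.8 = 0.8571
Noncentrality parameter: δ = d / √(1/n₁ + 1/n₂) = 0.8571 / √(1/46 + 1/15) = 2.8828
Critical value for a one-sided test at α = 0.01: z_α = 2.326.
Power = Φ(δ − 2.326) = Φ(0.556) = 0.7110.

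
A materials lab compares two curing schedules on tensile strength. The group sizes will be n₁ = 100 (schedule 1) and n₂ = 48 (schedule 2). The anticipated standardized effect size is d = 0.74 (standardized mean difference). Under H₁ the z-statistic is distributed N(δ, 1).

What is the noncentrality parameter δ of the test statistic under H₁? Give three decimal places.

δ = d / √(1/n₁ + 1/n₂) = 0.74 / √(1/100 + 1/48) = 4.2143

δ ≈ 4.214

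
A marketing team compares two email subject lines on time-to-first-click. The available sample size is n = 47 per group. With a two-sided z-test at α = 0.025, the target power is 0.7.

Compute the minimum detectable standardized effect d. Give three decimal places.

d ≈ 0.571

Required noncentrality: δ = z_{0.0125} + z_{0.30} = 2.241 + 0.524 = 2.766.
(Lower-tail contribution to power is negligible for δ > 0.)
δ = d·√(n/2) ⇒ d = δ/√(n/2) = 2.766/√(47/2) = 0.5705.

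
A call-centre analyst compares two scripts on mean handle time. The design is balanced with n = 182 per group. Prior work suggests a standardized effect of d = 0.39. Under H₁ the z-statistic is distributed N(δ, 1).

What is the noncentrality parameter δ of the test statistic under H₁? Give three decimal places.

δ ≈ 3.720

The noncentrality parameter scales effect size by the design's sample-size factor: δ = d·√(n/2) = 0.39 × √(182/2) = 3.7204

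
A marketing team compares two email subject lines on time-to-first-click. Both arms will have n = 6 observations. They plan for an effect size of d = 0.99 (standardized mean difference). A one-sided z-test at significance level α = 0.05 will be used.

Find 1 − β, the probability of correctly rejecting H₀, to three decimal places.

Power ≈ 0.528

Noncentrality parameter: δ = d·√(n/2) = 0.99 × √(6/2) = 1.7147
Critical value for a one-sided test at α = 0.05: z_α = 1.645.
Power = Φ(δ − 1.645) = Φ(0.070) = 0.5279.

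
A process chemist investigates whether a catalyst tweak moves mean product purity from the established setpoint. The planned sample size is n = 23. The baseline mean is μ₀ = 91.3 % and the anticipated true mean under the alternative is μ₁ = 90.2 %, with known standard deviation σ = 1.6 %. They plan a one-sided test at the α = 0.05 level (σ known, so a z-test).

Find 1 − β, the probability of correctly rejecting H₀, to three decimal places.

Standardized effect: d = |μ₁ − μ₀| / σ = |90.2 − 91.3| / 1.6 = 0.6875
Noncentrality parameter: δ = d·√n = 0.6875 × √23 = 3.2971
Critical value for a one-sided test at α = 0.05: z_α = 1.645.
Power = P(Z > 1.645 − δ) = Φ(1.652) = 0.9508.

Power ≈ 0.951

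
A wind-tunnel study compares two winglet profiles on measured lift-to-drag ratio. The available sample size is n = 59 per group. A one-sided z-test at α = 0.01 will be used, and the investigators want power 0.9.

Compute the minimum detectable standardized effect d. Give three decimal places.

Need Φ(δ − 2.326) = 0.9, so δ = 2.326 + 1.282 = 3.608.
δ = d·√(n/2) ⇒ d = δ/√(n/2) = 3.608/√(59/2) = 0.6643.

d ≈ 0.664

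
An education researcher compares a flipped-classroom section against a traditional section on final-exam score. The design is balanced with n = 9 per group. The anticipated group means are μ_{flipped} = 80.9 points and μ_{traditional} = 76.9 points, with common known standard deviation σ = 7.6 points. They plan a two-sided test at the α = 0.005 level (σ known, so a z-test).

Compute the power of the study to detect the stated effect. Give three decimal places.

Power ≈ 0.046

Standardized effect: d = |μ_{flipped} − μ_{traditional}| / σ = |80.9 − 76.9| / 7.6 = 0.5263
Noncentrality parameter: δ = d·√(n/2) = 0.5263 × √(9/2) = 1.1165
Two-sided α = 0.005 → critical value z_{0.0025} = 2.807.
Power = Φ(δ − 2.807) + Φ(−δ − 2.807) = Φ(-1.691) + Φ(-3.924) = 0.0455 + 0.0000 = 0.0455.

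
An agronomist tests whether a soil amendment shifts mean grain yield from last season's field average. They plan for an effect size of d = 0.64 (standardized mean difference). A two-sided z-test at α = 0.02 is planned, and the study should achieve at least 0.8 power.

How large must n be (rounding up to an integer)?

n = 25

For power 0.8 need Φ(δ − z_{0.01}) = 0.8, so δ = z_{0.01} + z_{0.20} = 2.326 + 0.842 = 3.168.
(For δ > 0 the lower-tail rejection region contributes negligibly to power, so the one-term inversion is standard.)
δ = d·√n ⇒ n = (δ/d)² = (3.168 / 0.64)² = 24.50.
Rounding up, n = 25.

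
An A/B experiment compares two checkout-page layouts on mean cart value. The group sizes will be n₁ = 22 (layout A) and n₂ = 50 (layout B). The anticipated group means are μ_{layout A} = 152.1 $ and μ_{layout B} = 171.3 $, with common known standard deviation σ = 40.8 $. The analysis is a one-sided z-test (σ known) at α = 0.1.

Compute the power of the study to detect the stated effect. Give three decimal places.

Power ≈ 0.712

Standardized effect: d = |μ_{layout A} − μ_{layout B}| / σ = |152.1 − 171.3| / 40.8 = 0.4706
Noncentrality parameter: δ = d / √(1/n₁ + 1/n₂) = 0.4706 / √(1/22 + 1/50) = 1.8394
One-sided α = 0.1 → critical value z_{0.1} = 1.282.
Power = Φ(δ − 1.282) = Φ(0.558) = 0.7115.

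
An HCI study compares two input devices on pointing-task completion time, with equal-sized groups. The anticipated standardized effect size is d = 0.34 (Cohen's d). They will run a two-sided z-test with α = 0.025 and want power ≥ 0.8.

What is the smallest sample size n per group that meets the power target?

n = 165 per group

For power 0.8 need Φ(δ − z_{0.0125}) = 0.8, so δ = z_{0.0125} + z_{0.20} = 2.241 + 0.842 = 3.083.
(Ignoring the negligible lower-tail rejection probability gives the usual closed-form inversion.)
δ = d·√(n/2) ⇒ n = 2(δ/d)² = 2 × (3.083 / 0.34)² = 164.45.
Rounding up, n = 165 per group.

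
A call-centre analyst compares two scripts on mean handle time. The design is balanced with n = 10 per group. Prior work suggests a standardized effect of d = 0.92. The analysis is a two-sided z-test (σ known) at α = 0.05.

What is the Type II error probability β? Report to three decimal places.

Noncentrality parameter: δ = d·√(n/2) = 0.92 × √(10/2) = 2.0572
Critical value for a two-sided test at α = 0.05: z_{α/2} = 1.960.
Power = Φ(δ − 1.960) + Φ(−δ − 1.960) = Φ(0.097) + Φ(-4.017) = 0.5387 + 0.0000 = 0.5388.
Type II error: β = 1 − power = 1 − 0.5388 = 0.4612.

β ≈ 0.461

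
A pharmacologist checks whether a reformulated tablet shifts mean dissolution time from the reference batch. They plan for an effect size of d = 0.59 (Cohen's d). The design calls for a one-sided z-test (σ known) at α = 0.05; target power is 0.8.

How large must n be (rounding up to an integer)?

n = 18

Set Φ(δ − 1.645) = 0.8; then δ − 1.645 = Φ⁻¹(0.8) = 0.842, giving δ = 2.486.
δ = d·√n ⇒ n = (δ/d)² = (2.486 / 0.59)² = 17.76.
Round up to the next whole unit.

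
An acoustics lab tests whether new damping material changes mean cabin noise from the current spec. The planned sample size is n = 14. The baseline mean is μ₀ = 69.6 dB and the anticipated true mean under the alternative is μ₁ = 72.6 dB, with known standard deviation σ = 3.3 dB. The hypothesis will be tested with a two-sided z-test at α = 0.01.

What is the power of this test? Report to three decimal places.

Standardized effect: d = |μ₁ − μ₀| / σ = |72.6 − 69.6| / 3.3 = 0.9091
Noncentrality parameter: δ = d·√n = 0.9091 × √14 = 3.4015
Critical value for a two-sided test at α = 0.01: z_{α/2} = 2.576.
Power = Φ(δ − 2.576) + Φ(−δ − 2.576) = Φ(0.826) + Φ(-5.977) = 0.7955 + 0.0000 = 0.7955.

Power ≈ 0.796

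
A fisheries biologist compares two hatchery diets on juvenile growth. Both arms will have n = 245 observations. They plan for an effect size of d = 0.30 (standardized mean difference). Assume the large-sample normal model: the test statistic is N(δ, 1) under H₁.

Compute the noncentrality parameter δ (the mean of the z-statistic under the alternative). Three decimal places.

δ ≈ 3.320

The noncentrality parameter scales effect size by the design's sample-size factor: δ = d·√(n/2) = 0.30 × √(245/2) = 3.3204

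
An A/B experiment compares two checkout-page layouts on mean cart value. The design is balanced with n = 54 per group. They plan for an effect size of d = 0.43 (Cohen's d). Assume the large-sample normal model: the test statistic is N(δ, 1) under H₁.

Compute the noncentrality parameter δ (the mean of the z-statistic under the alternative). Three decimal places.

δ ≈ 2.234

δ = d·√(n/2) = 0.43 × √(54/2) = 2.2343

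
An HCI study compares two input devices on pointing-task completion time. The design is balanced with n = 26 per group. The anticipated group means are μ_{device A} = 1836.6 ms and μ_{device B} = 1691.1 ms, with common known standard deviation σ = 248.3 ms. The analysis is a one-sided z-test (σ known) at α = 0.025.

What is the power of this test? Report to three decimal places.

Standardized effect: d = |μ_{device A} − μ_{device B}| / σ = |1836.6 − 1691.1| / 248.3 = 0.5860
Noncentrality parameter: δ = d·√(n/2) = 0.5860 × √(26/2) = 2.1128
One-sided α = 0.025 → critical value z_{0.025} = 1.960.
Power = P(Z > 1.960 − δ) = Φ(0.153) = 0.5607.

Power ≈ 0.561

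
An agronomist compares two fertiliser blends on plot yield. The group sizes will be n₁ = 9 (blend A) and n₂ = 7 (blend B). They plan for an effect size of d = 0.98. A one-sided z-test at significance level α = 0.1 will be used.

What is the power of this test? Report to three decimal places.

Noncentrality parameter: δ = d / √(1/n₁ + 1/n₂) = 0.98 / √(1/9 + 1/7) = 1.9446
One-sided α = 0.1 → critical value z_{0.1} = 1.282.
Power = Φ(δ − 1.282) = Φ(0.663) = 0.7464.

Power ≈ 0.746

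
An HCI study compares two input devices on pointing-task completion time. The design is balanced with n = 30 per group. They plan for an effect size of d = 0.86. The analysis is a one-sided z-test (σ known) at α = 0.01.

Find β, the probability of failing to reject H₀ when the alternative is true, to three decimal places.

β ≈ 0.158

Noncentrality parameter: δ = d·√(n/2) = 0.86 × √(30/2) = 3.3308
One-sided α = 0.01 → critical value z_{0.01} = 2.326.
Power = Φ(δ − 2.326) = Φ(1.004) = 0.8424.
Type II error: β = 1 − power = 1 − 0.8424 = 0.1576.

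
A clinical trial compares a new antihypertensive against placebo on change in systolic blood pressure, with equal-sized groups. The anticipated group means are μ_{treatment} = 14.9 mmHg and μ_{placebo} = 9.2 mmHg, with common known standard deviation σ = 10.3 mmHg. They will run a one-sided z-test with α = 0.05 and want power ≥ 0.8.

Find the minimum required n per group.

n = 41 per group

Standardized effect: d = |μ_{treatment} − μ_{placebo}| / σ = |14.9 − 9.2| / 10.3 = 0.5534
Set Φ(δ − 1.645) = 0.8; then δ − 1.645 = Φ⁻¹(0.8) = 0.842, giving δ = 2.486.
δ = d·√(n/2) ⇒ n = 2(δ/d)² = 2 × (2.486 / 0.5534)² = 40.38.
Rounding up, n = 41 per group.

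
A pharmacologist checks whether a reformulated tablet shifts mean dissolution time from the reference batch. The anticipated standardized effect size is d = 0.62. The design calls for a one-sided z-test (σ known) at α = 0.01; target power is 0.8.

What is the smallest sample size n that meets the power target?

n = 27

For power 0.8 need Φ(δ − z_{0.01}) = 0.8, so δ = z_{0.01} + z_{0.20} = 2.326 + 0.842 = 3.168.
δ = d·√n ⇒ n = (δ/d)² = (3.168 / 0.62)² = 26.11.
Round up to the next whole unit.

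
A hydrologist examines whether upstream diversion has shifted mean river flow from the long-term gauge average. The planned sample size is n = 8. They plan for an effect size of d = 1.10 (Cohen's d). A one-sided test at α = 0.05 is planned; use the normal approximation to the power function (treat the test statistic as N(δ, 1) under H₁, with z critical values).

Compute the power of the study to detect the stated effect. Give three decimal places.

Power ≈ 0.929

Noncentrality parameter: δ = d·√n = 1.10 × √8 = 3.1113
One-sided α = 0.05 → critical value z_{0.05} = 1.645.
Power = Φ(δ − 1.645) = Φ(1.466) = 0.9287.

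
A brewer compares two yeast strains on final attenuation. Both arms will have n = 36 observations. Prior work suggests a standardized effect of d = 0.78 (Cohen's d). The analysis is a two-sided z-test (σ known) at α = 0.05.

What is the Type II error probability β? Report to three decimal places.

Noncentrality parameter: δ = d·√(n/2) = 0.78 × √(36/2) = 3.3093
Critical value for a two-sided test at α = 0.05: z_{α/2} = 1.960.
Power = Φ(δ − 1.960) + Φ(−δ − 1.960) = Φ(1.349) + Φ(-5.269) = 0.9114 + 0.0000 = 0.9114.
Type II error: β = 1 − power = 1 − 0.9114 = 0.0886.

β ≈ 0.089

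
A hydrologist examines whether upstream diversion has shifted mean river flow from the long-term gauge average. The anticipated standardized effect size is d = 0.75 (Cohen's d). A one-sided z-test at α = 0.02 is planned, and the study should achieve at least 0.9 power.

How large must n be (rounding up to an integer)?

n = 20

For power 0.9 need Φ(δ − z_{0.02}) = 0.9, so δ = z_{0.02} + z_{0.10} = 2.054 + 1.282 = 3.335.
δ = d·√n ⇒ n = (δ/d)² = (3.335 / 0.75)² = 19.78.
Round up to the next whole unit.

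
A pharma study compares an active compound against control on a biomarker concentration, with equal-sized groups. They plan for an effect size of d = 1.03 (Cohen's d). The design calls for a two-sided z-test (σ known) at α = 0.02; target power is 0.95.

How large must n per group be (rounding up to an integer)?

n = 30 per group

For power 0.95 need Φ(δ − z_{0.01}) = 0.95, so δ = z_{0.01} + z_{0.05} = 2.326 + 1.645 = 3.971.
(The Φ(−δ − z_{α/2}) term is vanishingly small for δ > 0 and is dropped in the standard sample-size formula.)
δ = d·√(n/2) ⇒ n = 2(δ/d)² = 2 × (3.971 / 1.03)² = 29.73.
Round up to the next whole unit.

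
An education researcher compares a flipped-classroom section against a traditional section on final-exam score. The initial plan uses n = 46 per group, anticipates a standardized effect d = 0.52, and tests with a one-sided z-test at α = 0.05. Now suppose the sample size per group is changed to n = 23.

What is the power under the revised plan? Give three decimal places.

With n = 23 per group: δ = d·√(n/2) = 0.52 × √(23/2) = 1.7634. Critical value z_{0.05} = 1.645.
Revised power = Φ(δ − 1.645) = Φ(0.119) = 0.5472.

Power ≈ 0.547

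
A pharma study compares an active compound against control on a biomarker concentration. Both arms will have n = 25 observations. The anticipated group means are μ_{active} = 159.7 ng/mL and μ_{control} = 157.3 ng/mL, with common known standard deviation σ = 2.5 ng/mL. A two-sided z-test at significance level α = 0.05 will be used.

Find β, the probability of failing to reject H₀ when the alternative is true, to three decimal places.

β ≈ 0.076

Standardized effect: d = |μ_{active} − μ_{control}| / σ = |159.7 − 157.3| / 2.5 = 0.9600
Noncentrality parameter: λ = d·√(n/2) = 0.9600 × √(25/2) = 3.3941
Critical value for a two-sided test at α = 0.05: z_{α/2} = 1.960.
Power = Φ(λ − 1.960) + Φ(−λ − 1.960) = Φ(1.434) + Φ(-5.354) = 0.9242 + 0.0000 = 0.9242.
Type II error: β = 1 − power = 1 − 0.9242 = 0.0758.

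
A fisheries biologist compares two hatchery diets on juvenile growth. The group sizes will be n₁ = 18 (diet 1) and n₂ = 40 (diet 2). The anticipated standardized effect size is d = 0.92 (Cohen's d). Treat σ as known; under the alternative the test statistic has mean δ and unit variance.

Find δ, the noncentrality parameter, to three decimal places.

δ ≈ 3.241

δ = d / √(1/n₁ + 1/n₂) = 0.92 / √(1/18 + 1/40) = 3.2415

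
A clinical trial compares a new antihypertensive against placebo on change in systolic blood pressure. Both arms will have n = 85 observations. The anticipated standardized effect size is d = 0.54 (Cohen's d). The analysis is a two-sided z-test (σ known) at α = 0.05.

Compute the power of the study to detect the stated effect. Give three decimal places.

Power ≈ 0.941

Noncentrality parameter: δ = d·√(n/2) = 0.54 × √(85/2) = 3.5204
Critical value for a two-sided test at α = 0.05: z_{α/2} = 1.960.
Power = Φ(δ − 1.960) + Φ(−δ − 1.960) = Φ(1.560) + Φ(-5.480) = 0.9407 + 0.0000 = 0.9407.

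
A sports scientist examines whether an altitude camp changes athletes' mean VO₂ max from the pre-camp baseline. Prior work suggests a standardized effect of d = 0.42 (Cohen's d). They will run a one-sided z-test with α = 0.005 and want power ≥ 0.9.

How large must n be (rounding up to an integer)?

n = 85

For power 0.9 need Φ(δ − z_{0.005}) = 0.9, so δ = z_{0.005} + z_{0.10} = 2.576 + 1.282 = 3.857.
δ = d·√n ⇒ n = (δ/d)² = (3.857 / 0.42)² = 84.35.
Round up to the next whole unit.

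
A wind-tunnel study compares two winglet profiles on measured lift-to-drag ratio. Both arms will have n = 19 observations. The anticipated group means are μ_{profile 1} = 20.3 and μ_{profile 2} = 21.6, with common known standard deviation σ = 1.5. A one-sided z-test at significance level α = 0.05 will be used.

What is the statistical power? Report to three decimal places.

Standardized effect: d = |μ_{profile 1} − μ_{profile 2}| / σ = |20.3 − 21.6| / 1.5 = 0.8667
Noncentrality parameter: δ = d·√(n/2) = 0.8667 × √(19/2) = 2.6712
Critical value for a one-sided test at α = 0.05: z_α = 1.645.
Power = P(Z > 1.645 − δ) = Φ(1.026) = 0.8476.

Power ≈ 0.848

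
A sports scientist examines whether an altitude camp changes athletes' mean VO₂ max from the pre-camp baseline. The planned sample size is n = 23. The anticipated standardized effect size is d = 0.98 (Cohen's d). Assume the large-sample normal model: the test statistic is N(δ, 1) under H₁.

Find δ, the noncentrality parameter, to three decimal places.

The noncentrality parameter scales effect size by the design's sample-size factor: δ = d·√n = 0.98 × √23 = 4.6999

δ ≈ 4.700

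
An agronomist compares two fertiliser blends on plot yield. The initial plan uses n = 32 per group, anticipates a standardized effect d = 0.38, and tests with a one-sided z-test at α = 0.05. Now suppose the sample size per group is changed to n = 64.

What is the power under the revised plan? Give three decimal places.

With n = 64 per group: δ = d·√(n/2) = 0.38 × √(64/2) = 2.1496. Critical value z_{0.05} = 1.645.
Revised power = P(Z > 1.645 − δ) = Φ(0.505) = 0.6931.

Power ≈ 0.693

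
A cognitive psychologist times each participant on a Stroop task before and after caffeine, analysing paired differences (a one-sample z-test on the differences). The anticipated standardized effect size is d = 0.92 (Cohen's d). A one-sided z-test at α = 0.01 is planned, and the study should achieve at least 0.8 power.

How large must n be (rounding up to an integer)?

Set Φ(δ − 2.326) = 0.8; then δ − 2.326 = Φ⁻¹(0.8) = 0.842, giving δ = 3.168.
δ = d·√n ⇒ n = (δ/d)² = (3.168 / 0.92)² = 11.86.
Rounding up, n = 12.

n = 12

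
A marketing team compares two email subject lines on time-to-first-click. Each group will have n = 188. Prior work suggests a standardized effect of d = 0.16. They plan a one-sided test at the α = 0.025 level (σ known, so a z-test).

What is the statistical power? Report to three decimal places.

Noncentrality parameter: δ = d·√(n/2) = 0.16 × √(188/2) = 1.5513
One-sided α = 0.025 → critical value z_{0.025} = 1.960.
Power = Φ(δ − 1.960) = Φ(-0.409) = 0.3414.

Power ≈ 0.341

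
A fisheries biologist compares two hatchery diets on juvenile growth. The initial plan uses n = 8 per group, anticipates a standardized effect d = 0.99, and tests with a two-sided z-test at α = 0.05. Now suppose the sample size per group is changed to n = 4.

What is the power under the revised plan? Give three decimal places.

With n = 4 per group: δ = d·√(n/2) = 0.99 × √(4/2) = 1.4001. Critical value z_{0.025} = 1.960.
Revised power = Φ(δ − 1.960) + Φ(−δ − 1.960) = Φ(-0.560) + Φ(-3.360) = 0.2878 + 0.0004 = 0.2882.

Power ≈ 0.288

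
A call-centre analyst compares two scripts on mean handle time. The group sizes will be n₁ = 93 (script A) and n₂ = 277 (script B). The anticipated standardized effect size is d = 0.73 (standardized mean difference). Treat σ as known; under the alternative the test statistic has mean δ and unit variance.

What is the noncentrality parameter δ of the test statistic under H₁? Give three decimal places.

δ ≈ 6.091

δ = d / √(1/n₁ + 1/n₂) = 0.73 / √(1/93 + 1/277) = 6.0912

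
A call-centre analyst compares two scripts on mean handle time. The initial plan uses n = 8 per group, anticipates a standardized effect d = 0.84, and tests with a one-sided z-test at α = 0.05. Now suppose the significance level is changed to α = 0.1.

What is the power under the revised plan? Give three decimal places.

δ = d·√(n/2) = 0.84 × √(8/2) = 1.6800 (unchanged). New critical value: z_{0.1} = 1.282.
Revised power = Φ(δ − 1.282) = Φ(0.398) = 0.6549.

Power ≈ 0.655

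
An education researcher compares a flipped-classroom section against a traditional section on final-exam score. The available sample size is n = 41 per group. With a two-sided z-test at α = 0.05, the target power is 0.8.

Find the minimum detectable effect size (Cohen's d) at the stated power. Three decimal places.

d ≈ 0.619

Required noncentrality: δ = z_{0.025} + z_{0.20} = 1.960 + 0.842 = 2.802.
(The second rejection-region term Φ(−δ − z_{α/2}) is negligible and dropped.)
δ = d·√(n/2) ⇒ d = δ/√(n/2) = 2.802/√(41/2) = 0.6188.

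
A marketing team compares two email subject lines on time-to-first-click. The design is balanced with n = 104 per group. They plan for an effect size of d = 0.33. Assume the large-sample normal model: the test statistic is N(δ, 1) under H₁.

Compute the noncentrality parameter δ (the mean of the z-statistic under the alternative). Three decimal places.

The noncentrality parameter scales effect size by the design's sample-size factor: δ = d·√(n/2) = 0.33 × √(104/2) = 2.3797

δ ≈ 2.380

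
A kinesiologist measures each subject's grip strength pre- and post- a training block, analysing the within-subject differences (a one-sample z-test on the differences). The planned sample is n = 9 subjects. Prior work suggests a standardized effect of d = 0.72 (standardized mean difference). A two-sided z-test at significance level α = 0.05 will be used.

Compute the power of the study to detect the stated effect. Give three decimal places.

Noncentrality parameter: δ = d·√n = 0.72 × √9 = 2.1600
Critical value for a two-sided test at α = 0.05: z_{α/2} = 1.960.
Power = Φ(δ − 1.960) + Φ(−δ − 1.960) = Φ(0.200) + Φ(-4.120) = 0.5793 + 0.0000 = 0.5793.

Power ≈ 0.579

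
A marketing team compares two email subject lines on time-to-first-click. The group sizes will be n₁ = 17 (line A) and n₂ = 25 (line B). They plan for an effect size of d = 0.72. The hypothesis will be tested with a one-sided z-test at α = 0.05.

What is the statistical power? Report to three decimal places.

Noncentrality parameter: δ = d / √(1/n₁ + 1/n₂) = 0.72 / √(1/17 + 1/25) = 2.2904
Critical value for a one-sided test at α = 0.05: z_α = 1.645.
Power = Φ(δ − 1.645) = Φ(0.645) = 0.7407.

Power ≈ 0.741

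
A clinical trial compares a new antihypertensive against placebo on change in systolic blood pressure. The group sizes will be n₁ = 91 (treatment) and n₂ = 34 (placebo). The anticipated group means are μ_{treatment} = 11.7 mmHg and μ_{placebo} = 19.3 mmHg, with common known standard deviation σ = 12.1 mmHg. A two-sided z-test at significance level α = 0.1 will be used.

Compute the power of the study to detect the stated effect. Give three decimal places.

Standardized effect: d = |μ_{treatment} − μ_{placebo}| / σ = |11.7 − 19.3| / 12.1 = 0.6281
Noncentrality parameter: δ = d / √(1/n₁ + 1/n₂) = 0.6281 / √(1/91 + 1/34) = 3.1249
Critical value for a two-sided test at α = 0.1: z_{α/2} = 1.645.
Power = Φ(δ − 1.645) + Φ(−δ − 1.645) = Φ(1.480) + Φ(-4.770) = 0.9306 + 0.0000 = 0.9306.

Power ≈ 0.931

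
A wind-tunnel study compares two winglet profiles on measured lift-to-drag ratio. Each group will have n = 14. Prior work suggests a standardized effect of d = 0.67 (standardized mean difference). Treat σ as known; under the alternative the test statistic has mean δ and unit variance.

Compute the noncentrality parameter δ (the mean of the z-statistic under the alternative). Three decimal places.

δ ≈ 1.773

δ = d·√(n/2) = 0.67 × √(14/2) = 1.7727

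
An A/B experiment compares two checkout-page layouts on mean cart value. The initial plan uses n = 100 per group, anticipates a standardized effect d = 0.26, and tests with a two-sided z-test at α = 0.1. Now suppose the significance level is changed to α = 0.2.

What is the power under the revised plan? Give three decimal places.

δ = d·√(n/2) = 0.26 × √(100/2) = 1.8385 (unchanged). New critical value: z_{0.1} = 1.282.
Revised power = Φ(δ − 1.282) + Φ(−δ − 1.282) = Φ(0.557) + Φ(-3.120) = 0.7112 + 0.0009 = 0.7121.

Power ≈ 0.712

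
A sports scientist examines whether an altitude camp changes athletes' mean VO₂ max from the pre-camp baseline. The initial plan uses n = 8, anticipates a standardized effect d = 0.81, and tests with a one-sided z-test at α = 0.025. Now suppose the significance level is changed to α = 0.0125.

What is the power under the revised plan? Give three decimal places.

Power ≈ 0.520

δ = d·√n = 0.81 × √8 = 2.2910 (unchanged). New critical value: z_{0.0125} = 2.241.
Revised power = P(Z > 2.241 − δ) = Φ(0.050) = 0.5198.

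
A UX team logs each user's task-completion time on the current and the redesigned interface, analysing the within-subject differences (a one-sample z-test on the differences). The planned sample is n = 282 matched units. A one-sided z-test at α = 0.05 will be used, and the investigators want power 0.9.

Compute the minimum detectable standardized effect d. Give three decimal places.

Required noncentrality: δ = z_{0.05} + z_{0.10} = 1.645 + 1.282 = 2.926.
δ = d·√n ⇒ d = δ/√n = 2.926/√282 = 0.1743.

d ≈ 0.174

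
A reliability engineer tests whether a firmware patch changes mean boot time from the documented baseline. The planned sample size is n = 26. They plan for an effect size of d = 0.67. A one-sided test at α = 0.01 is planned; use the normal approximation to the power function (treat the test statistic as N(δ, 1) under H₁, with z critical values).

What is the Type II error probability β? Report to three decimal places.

Noncentrality parameter: δ = d·√n = 0.67 × √26 = 3.4163
Critical value for a one-sided test at α = 0.01: z_α = 2.326.
Power = Φ(δ − 2.326) = Φ(1.090) = 0.8621.
Type II error: β = 1 − power = 1 − 0.8621 = 0.1379.

β ≈ 0.138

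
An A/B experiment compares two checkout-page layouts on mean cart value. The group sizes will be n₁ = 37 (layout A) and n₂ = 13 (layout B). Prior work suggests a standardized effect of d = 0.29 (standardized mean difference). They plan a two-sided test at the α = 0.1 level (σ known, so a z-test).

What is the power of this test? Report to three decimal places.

Noncentrality parameter: δ = d / √(1/n₁ + 1/n₂) = 0.29 / √(1/37 + 1/13) = 0.8995
Critical value for a two-sided test at α = 0.1: z_{α/2} = 1.645.
Power = Φ(δ − 1.645) + Φ(−δ − 1.645) = Φ(-0.745) + Φ(-2.544) = 0.2280 + 0.0055 = 0.2335.

Power ≈ 0.233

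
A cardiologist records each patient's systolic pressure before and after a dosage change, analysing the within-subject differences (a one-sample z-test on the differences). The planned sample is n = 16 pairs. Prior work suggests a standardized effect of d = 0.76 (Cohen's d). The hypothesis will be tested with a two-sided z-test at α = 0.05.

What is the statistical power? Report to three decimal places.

Noncentrality parameter: δ = d·√n = 0.76 × √16 = 3.0400
Critical value for a two-sided test at α = 0.05: z_{α/2} = 1.960.
Power = Φ(δ − 1.960) + Φ(−δ − 1.960) = Φ(1.080) + Φ(-5.000) = 0.8599 + 0.0000 = 0.8599.

Power ≈ 0.860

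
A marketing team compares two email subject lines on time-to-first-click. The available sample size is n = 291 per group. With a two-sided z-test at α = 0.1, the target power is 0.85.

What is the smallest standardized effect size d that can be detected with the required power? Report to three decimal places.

d ≈ 0.222

Required noncentrality: δ = z_{0.05} + z_{0.15} = 1.645 + 1.036 = 2.681.
(Lower-tail contribution to power is negligible for δ > 0.)
δ = d·√(n/2) ⇒ d = δ/√(n/2) = 2.681/√(291/2) = 0.2223.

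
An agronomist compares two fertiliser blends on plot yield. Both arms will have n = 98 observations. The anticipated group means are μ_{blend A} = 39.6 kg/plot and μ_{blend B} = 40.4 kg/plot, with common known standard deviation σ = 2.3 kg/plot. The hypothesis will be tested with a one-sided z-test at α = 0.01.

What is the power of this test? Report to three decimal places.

Standardized effect: d = |μ_{blend A} − μ_{blend B}| / σ = |39.6 − 40.4| / 2.3 = 0.3478
Noncentrality parameter: δ = d·√(n/2) = 0.3478 × √(98/2) = 2.4348
Critical value for a one-sided test at α = 0.01: z_α = 2.326.
Power = Φ(δ − 2.326) = Φ(0.108) = 0.5432.

Power ≈ 0.543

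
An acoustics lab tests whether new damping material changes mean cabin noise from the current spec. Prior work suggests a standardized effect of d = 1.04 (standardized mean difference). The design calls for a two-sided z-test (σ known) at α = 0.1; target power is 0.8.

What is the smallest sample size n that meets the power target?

Set Φ(δ − 1.645) = 0.8; then δ − 1.645 = Φ⁻¹(0.8) = 0.842, giving δ = 2.486.
(The Φ(−δ − z_{α/2}) term is vanishingly small for δ > 0 and is dropped in the standard sample-size formula.)
δ = d·√n ⇒ n = (δ/d)² = (2.486 / 1.04)² = 5.72.
Rounding up, n = 6.

n = 6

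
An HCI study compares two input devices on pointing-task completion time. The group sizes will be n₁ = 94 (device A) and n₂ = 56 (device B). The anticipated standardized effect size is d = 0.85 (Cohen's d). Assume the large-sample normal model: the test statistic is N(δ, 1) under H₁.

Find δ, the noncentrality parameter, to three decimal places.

The noncentrality parameter scales effect size by the design's sample-size factor: δ = d / √(1/n₁ + 1/n₂) = 0.85 / √(1/94 + 1/56) = 5.0354

δ ≈ 5.035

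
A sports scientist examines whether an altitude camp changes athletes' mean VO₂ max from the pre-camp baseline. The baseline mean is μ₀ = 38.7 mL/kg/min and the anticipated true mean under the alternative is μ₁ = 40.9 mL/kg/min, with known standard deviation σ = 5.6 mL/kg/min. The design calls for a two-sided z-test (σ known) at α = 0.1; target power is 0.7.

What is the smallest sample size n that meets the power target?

Standardized effect: d = |μ₁ − μ₀| / σ = |40.9 − 38.7| / 5.6 = 0.3929
For power 0.7 need Φ(δ − z_{0.05}) = 0.7, so δ = z_{0.05} + z_{0.30} = 1.645 + 0.524 = 2.169.
(The Φ(−δ − z_{α/2}) term is vanishingly small for δ > 0 and is dropped in the standard sample-size formula.)
δ = d·√n ⇒ n = (δ/d)² = (2.169 / 0.3929)² = 30.49.
Rounding up, n = 31.

n = 31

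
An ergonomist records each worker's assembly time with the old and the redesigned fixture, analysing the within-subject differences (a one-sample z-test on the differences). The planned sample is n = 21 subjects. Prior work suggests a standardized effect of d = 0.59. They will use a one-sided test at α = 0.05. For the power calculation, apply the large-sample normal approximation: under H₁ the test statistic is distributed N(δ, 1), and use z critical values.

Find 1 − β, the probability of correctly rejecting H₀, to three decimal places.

Noncentrality parameter: δ = d·√n = 0.59 × √21 = 2.7037
Critical value for a one-sided test at α = 0.05: z_α = 1.645.
Power = Φ(δ − 1.645) = Φ(1.059) = 0.8552.

Power ≈ 0.855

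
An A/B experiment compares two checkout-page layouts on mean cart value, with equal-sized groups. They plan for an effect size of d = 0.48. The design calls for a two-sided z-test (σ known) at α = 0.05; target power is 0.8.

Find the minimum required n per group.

n = 69 per group

Set Φ(δ − 1.960) = 0.8; then δ − 1.960 = Φ⁻¹(0.8) = 0.842, giving δ = 2.802.
(Ignoring the negligible lower-tail rejection probability gives the usual closed-form inversion.)
δ = d·√(n/2) ⇒ n = 2(δ/d)² = 2 × (2.802 / 0.48)² = 68.13.
Rounding up, n = 69 per group.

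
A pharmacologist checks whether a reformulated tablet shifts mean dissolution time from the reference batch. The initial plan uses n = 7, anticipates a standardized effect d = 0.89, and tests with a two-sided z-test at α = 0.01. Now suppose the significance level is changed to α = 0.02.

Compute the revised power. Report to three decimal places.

Power ≈ 0.511

δ = d·√n = 0.89 × √7 = 2.3547 (unchanged). New critical value: z_{0.01} = 2.326.
Revised power = Φ(δ − 2.326) + Φ(−δ − 2.326) = Φ(0.028) + Φ(-4.681) = 0.5113 + 0.0000 = 0.5113.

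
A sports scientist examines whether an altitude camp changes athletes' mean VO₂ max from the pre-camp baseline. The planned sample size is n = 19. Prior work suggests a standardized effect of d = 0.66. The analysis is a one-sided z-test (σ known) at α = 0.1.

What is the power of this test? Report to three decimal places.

Power ≈ 0.945

Noncentrality parameter: δ = d·√n = 0.66 × √19 = 2.8769
One-sided α = 0.1 → critical value z_{0.1} = 1.282.
Power = Φ(δ − 1.282) = Φ(1.595) = 0.9447.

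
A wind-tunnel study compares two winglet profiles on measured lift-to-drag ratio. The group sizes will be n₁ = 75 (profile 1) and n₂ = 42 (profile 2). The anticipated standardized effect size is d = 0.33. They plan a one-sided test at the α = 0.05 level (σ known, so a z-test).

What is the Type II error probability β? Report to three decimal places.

Noncentrality parameter: λ = d / √(1/n₁ + 1/n₂) = 0.33 / √(1/75 + 1/42) = 1.7123
Critical value for a one-sided test at α = 0.05: z_α = 1.645.
Power = P(Z > 1.645 − λ) = Φ(0.067) = 0.5269.
Type II error: β = 1 − power = 1 − 0.5269 = 0.4731.

β ≈ 0.473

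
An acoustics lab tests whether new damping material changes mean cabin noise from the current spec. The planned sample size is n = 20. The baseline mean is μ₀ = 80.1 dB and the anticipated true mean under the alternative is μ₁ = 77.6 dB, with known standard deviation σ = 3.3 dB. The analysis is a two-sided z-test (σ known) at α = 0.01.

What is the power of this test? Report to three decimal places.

Power ≈ 0.792

Standardized effect: d = |μ₁ − μ₀| / σ = |77.6 − 80.1| / 3.3 = 0.7576
Noncentrality parameter: δ = d·√n = 0.7576 × √20 = 3.3880
Critical value for a two-sided test at α = 0.01: z_{α/2} = 2.576.
Power = Φ(δ − 2.576) + Φ(−δ − 2.576) = Φ(0.812) + Φ(-5.964) = 0.7916 + 0.0000 = 0.7916.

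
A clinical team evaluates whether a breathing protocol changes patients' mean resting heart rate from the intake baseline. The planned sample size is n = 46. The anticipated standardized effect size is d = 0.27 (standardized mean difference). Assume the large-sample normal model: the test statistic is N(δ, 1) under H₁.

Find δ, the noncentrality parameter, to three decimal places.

The noncentrality parameter scales effect size by the design's sample-size factor: δ = d·√n = 0.27 × √46 = 1.8312

δ ≈ 1.831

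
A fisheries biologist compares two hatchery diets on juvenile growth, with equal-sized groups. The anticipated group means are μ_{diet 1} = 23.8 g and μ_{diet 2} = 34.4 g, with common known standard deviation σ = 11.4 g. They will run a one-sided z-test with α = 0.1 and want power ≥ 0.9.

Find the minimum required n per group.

n = 16 per group

Standardized effect: d = |μ_{diet 1} − μ_{diet 2}| / σ = |23.8 − 34.4| / 11.4 = 0.9298
Set Φ(δ − 1.282) = 0.9; then δ − 1.282 = Φ⁻¹(0.9) = 1.282, giving δ = 2.563.
δ = d·√(n/2) ⇒ n = 2(δ/d)² = 2 × (2.563 / 0.9298)² = 15.20.
Round up to the next whole unit.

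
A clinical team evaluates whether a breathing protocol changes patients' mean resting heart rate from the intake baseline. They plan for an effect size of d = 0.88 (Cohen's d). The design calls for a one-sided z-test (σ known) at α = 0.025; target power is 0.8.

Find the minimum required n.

n = 11

For power 0.8 need Φ(δ − z_{0.025}) = 0.8, so δ = z_{0.025} + z_{0.20} = 1.960 + 0.842 = 2.802.
δ = d·√n ⇒ n = (δ/d)² = (2.802 / 0.88)² = 10.14.
Rounding up, n = 11.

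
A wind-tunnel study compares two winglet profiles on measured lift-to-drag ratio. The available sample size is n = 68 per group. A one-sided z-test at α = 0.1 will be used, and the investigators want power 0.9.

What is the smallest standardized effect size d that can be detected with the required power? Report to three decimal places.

d ≈ 0.440

Need Φ(δ − 1.282) = 0.9, so δ = 1.282 + 1.282 = 2.563.
δ = d·√(n/2) ⇒ d = δ/√(n/2) = 2.563/√(68/2) = 0.4396.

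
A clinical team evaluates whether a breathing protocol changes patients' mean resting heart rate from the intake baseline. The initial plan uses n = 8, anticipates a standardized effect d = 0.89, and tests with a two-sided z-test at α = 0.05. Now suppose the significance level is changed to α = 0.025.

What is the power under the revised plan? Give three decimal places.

δ = d·√n = 0.89 × √8 = 2.5173 (unchanged). New critical value: z_{0.0125} = 2.241.
Revised power = Φ(δ − 2.241) + Φ(−δ − 2.241) = Φ(0.276) + Φ(-4.759) = 0.6087 + 0.0000 = 0.6087.

Power ≈ 0.609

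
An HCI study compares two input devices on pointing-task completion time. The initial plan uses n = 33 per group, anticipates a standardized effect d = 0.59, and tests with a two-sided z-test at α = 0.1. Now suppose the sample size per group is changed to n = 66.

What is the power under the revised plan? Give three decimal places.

Power ≈ 0.959

With n = 66 per group: δ = d·√(n/2) = 0.59 × √(66/2) = 3.3893. Critical value z_{0.05} = 1.645.
Revised power = Φ(δ − 1.645) + Φ(−δ − 1.645) = Φ(1.744) + Φ(-5.034) = 0.9595 + 0.0000 = 0.9595.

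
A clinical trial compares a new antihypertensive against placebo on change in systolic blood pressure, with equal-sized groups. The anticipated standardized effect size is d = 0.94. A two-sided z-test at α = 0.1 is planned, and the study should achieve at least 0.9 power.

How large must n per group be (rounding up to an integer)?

Set Φ(δ − 1.645) = 0.9; then δ − 1.645 = Φ⁻¹(0.9) = 1.282, giving δ = 2.926.
(For δ > 0 the lower-tail rejection region contributes negligibly to power, so the one-term inversion is standard.)
δ = d·√(n/2) ⇒ n = 2(δ/d)² = 2 × (2.926 / 0.94)² = 19.38.
Rounding up, n = 20 per group.

n = 20 per group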